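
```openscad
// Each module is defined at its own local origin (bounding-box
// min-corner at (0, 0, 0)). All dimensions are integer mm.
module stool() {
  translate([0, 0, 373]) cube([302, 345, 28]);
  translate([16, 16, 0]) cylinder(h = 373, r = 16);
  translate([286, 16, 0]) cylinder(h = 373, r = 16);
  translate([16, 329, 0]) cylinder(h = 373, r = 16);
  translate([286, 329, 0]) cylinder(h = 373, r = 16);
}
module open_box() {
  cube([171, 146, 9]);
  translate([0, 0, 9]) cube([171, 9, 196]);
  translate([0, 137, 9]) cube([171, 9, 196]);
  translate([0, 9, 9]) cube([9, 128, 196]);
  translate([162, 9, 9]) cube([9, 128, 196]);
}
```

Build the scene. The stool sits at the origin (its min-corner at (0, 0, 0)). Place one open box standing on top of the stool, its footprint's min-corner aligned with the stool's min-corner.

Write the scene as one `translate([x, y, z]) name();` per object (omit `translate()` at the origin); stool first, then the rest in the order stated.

stool();
translate([0, 0, 401]) open_box();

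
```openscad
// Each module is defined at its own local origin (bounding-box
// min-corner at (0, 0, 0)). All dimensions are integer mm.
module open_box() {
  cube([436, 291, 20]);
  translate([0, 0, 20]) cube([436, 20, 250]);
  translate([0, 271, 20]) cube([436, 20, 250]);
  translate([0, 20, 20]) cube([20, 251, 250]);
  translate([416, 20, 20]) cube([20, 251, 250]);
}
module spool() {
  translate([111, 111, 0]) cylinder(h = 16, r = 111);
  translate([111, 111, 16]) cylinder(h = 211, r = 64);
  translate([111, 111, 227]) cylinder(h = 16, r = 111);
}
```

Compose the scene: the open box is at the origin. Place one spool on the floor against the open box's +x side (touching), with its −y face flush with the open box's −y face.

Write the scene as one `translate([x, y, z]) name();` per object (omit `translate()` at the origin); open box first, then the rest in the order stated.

open_box();
translate([436, 0, 0]) spool();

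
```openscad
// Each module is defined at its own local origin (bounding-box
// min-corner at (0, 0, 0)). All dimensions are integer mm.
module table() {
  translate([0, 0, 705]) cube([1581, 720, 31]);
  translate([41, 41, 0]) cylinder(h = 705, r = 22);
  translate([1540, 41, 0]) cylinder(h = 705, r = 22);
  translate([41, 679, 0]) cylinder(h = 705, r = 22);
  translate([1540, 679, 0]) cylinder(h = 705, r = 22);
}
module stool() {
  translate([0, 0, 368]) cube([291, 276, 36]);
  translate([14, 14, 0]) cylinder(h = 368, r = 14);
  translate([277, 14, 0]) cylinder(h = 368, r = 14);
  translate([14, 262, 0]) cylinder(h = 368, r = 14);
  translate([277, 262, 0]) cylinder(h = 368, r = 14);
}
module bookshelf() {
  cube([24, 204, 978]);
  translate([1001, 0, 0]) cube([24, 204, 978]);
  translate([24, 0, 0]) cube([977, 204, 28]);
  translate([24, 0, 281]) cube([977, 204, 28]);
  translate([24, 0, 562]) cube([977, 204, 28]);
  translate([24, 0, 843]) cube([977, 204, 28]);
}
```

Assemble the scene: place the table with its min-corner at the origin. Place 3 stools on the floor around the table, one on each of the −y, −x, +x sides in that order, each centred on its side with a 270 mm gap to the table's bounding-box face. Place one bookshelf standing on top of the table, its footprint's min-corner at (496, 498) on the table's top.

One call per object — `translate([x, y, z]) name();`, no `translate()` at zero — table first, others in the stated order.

table();
translate([645, -546, 0]) stool();
translate([-561, 222, 0]) stool();
translate([1851, 222, 0]) stool();
translate([496, 498, 736]) bookshelf();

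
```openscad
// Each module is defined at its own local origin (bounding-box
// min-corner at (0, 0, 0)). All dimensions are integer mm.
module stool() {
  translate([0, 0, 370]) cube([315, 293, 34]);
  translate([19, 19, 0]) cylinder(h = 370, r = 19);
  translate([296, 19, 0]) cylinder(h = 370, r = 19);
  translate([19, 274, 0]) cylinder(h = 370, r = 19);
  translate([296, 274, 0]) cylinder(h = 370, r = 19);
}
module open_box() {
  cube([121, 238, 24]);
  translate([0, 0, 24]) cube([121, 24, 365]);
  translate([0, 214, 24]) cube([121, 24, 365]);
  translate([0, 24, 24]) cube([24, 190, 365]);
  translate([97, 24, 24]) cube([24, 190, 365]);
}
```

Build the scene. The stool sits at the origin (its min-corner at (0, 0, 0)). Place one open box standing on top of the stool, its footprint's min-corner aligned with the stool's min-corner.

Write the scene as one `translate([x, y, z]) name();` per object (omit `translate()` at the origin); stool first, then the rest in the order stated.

stool();
translate([0, 0, 404]) open_box();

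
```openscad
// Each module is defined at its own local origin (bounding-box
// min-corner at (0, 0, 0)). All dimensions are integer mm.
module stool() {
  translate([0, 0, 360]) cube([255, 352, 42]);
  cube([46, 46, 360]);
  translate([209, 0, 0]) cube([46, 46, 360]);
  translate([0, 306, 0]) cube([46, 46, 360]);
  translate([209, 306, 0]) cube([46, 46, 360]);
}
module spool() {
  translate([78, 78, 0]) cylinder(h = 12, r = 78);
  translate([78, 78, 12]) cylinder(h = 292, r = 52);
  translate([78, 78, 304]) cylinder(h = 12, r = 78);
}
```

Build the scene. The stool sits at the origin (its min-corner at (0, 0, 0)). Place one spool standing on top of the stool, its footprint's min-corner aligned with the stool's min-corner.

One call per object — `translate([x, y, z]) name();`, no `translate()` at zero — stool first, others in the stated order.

stool();
translate([0, 0, 402]) spool();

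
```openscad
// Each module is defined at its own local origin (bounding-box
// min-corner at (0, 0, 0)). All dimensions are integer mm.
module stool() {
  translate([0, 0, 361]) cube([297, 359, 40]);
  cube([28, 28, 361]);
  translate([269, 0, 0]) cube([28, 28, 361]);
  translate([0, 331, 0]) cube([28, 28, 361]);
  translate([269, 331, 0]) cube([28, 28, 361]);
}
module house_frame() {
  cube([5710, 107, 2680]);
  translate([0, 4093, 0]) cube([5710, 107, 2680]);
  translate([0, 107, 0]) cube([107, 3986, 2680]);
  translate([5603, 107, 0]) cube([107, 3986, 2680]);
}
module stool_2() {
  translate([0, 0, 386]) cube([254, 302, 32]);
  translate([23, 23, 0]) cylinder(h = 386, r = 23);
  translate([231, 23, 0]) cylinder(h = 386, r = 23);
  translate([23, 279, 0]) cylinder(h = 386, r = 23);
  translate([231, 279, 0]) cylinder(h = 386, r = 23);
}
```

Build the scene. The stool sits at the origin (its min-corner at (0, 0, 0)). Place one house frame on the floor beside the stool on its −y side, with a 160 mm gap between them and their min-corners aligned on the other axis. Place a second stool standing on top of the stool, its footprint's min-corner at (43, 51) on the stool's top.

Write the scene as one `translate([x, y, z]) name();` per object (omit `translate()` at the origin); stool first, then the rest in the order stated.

stool();
translate([0, -4360, 0]) house_frame();
translate([43, 51, 401]) stool_2();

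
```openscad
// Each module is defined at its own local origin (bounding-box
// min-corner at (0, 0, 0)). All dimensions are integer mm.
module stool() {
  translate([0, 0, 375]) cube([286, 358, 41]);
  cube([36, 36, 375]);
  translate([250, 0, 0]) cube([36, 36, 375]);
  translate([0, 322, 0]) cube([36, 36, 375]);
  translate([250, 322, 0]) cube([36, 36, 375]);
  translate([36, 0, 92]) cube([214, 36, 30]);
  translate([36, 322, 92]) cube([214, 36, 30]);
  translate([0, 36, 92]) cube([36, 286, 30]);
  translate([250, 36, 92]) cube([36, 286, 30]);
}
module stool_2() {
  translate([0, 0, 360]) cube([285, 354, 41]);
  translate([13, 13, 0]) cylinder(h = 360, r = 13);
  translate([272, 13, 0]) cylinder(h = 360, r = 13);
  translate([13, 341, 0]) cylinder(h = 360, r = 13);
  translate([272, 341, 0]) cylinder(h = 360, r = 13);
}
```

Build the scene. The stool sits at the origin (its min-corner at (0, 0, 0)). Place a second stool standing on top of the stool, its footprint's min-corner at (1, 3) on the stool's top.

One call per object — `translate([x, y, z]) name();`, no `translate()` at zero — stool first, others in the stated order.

stool();
translate([1, 3, 416]) stool_2();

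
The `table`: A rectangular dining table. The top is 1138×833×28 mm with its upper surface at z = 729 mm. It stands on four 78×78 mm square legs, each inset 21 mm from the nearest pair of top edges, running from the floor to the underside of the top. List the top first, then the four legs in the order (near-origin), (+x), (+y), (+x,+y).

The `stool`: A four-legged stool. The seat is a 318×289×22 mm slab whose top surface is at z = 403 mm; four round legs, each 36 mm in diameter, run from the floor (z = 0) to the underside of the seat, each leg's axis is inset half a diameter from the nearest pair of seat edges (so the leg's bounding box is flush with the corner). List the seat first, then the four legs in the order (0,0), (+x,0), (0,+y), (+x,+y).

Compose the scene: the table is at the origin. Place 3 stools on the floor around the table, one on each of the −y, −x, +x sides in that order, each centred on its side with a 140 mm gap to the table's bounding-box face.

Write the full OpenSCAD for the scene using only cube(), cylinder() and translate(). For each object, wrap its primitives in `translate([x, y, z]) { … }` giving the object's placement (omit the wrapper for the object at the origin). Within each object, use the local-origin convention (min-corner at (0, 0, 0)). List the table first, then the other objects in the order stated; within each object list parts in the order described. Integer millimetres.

translate([0, 0, 701]) cube([1138, 833, 28]);
translate([21, 21, 0]) cube([78, 78, 701]);
translate([1039, 21, 0]) cube([78, 78, 701]);
translate([21, 734, 0]) cube([78, 78, 701]);
translate([1039, 734, 0]) cube([78, 78, 701]);
translate([410, -429, 0]) {
  translate([0, 0, 381]) cube([318, 289, 22]);
  translate([18, 18, 0]) cylinder(h = 381, r = 18);
  translate([300, 18, 0]) cylinder(h = 381, r = 18);
  translate([18, 271, 0]) cylinder(h = 381, r = 18);
  translate([300, 271, 0]) cylinder(h = 381, r = 18);
}
translate([-458, 272, 0]) {
  translate([0, 0, 381]) cube([318, 289, 22]);
  translate([18, 18, 0]) cylinder(h = 381, r = 18);
  translate([300, 18, 0]) cylinder(h = 381, r = 18);
  translate([18, 271, 0]) cylinder(h = 381, r = 18);
  translate([300, 271, 0]) cylinder(h = 381, r = 18);
}
translate([1278, 272, 0]) {
  translate([0, 0, 381]) cube([318, 289, 22]);
  translate([18, 18, 0]) cylinder(h = 381, r = 18);
  translate([300, 18, 0]) cylinder(h = 381, r = 18);
  translate([18, 271, 0]) cylinder(h = 381, r = 18);
  translate([300, 271, 0]) cylinder(h = 381, r = 18);
}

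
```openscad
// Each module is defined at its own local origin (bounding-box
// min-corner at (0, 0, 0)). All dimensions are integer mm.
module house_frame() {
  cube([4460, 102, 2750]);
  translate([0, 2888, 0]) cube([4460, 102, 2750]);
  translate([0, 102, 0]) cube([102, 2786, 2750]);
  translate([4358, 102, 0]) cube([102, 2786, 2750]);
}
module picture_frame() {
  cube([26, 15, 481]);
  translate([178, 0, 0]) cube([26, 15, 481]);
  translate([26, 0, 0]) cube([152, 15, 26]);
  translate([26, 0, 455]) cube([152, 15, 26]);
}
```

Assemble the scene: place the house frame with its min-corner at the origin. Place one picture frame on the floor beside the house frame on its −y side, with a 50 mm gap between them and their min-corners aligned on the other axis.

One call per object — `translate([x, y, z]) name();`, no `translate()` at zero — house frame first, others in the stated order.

house_frame();
translate([0, -65, 0]) picture_frame();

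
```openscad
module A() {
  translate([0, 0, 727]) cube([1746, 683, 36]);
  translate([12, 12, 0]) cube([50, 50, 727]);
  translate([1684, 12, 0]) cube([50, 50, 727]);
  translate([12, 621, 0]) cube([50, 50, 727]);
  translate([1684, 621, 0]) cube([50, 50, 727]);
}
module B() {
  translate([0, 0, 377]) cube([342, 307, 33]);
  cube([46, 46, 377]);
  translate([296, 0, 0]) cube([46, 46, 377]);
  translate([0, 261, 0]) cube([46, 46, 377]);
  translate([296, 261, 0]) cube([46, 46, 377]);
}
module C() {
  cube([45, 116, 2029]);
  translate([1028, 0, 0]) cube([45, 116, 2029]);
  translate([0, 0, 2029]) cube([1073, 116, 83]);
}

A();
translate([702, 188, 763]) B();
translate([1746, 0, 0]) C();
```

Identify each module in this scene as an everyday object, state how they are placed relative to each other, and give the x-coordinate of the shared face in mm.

A is a table. B is a stool. C is a door frame. The stool is on top of the table, centred. The door frame is against the table's +x side, with their −y faces flush. The x-coordinate of the shared face is 1746 mm.

The table's +x face and the door frame's −x face are both at x = 1746 mm.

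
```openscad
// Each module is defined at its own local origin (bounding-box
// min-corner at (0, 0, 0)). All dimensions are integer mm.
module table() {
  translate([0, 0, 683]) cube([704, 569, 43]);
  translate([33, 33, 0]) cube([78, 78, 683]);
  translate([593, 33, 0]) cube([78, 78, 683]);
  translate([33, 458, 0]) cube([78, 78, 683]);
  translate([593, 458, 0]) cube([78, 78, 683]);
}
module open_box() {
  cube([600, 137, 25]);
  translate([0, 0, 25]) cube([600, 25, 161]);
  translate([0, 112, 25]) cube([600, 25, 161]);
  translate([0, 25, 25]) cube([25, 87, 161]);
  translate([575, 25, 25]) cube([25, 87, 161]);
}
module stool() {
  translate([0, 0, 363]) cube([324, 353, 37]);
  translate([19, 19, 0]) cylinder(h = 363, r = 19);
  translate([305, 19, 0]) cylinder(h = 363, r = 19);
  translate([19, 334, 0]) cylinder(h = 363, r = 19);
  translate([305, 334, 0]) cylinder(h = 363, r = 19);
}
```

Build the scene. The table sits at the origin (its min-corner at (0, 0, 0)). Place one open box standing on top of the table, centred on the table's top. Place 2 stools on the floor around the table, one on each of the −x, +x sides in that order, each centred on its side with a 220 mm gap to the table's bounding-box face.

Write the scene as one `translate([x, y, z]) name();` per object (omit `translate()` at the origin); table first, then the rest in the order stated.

table();
translate([52, 216, 726]) open_box();
translate([-544, 108, 0]) stool();
translate([924, 108, 0]) stool();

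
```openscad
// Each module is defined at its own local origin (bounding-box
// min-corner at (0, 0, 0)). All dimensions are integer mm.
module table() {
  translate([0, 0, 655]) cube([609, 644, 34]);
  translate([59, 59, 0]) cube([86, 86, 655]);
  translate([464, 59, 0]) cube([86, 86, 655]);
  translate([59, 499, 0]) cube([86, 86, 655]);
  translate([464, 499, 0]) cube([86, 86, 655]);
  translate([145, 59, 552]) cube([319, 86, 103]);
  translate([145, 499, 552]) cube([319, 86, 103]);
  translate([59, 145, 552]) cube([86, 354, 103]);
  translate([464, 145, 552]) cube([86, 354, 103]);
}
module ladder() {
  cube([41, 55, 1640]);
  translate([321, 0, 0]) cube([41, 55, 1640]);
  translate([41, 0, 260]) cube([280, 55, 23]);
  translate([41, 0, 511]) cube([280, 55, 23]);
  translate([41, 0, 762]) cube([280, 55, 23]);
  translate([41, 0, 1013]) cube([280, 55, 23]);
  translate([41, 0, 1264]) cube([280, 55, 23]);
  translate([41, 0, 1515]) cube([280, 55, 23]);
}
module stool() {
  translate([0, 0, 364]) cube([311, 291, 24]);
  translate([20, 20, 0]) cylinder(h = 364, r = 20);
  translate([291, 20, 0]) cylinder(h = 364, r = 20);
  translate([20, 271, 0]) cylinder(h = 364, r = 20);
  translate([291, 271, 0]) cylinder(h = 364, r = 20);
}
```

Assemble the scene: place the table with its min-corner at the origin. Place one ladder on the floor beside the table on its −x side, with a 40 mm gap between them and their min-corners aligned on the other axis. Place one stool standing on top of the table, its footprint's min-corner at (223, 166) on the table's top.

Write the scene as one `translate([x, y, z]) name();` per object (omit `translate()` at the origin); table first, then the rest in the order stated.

table();
translate([-402, 0, 0]) ladder();
translate([223, 166, 689]) stool();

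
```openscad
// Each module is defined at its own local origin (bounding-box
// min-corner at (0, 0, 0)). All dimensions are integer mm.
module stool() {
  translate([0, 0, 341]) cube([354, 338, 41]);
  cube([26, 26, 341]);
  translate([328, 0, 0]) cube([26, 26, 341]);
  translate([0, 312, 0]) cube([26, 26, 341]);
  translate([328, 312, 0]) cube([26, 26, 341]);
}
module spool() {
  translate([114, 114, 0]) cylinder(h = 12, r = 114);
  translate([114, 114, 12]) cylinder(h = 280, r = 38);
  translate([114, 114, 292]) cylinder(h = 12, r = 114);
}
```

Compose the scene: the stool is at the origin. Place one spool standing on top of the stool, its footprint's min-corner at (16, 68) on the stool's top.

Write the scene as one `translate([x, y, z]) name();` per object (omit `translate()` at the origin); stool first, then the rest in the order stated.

stool();
translate([16, 68, 382]) spool();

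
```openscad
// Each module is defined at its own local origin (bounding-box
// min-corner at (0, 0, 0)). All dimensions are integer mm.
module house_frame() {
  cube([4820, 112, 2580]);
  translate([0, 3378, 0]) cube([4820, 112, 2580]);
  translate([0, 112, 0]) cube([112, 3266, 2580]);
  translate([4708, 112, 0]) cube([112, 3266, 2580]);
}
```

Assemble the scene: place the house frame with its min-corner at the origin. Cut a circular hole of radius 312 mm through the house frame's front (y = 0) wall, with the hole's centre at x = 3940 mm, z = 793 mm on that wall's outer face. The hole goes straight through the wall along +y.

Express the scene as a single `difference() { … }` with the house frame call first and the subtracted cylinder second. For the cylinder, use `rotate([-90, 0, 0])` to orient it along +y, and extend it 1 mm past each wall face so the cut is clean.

difference() {
  house_frame();
  translate([3940, -1, 793]) rotate([-90, 0, 0]) cylinder(h = 114, r = 312);
}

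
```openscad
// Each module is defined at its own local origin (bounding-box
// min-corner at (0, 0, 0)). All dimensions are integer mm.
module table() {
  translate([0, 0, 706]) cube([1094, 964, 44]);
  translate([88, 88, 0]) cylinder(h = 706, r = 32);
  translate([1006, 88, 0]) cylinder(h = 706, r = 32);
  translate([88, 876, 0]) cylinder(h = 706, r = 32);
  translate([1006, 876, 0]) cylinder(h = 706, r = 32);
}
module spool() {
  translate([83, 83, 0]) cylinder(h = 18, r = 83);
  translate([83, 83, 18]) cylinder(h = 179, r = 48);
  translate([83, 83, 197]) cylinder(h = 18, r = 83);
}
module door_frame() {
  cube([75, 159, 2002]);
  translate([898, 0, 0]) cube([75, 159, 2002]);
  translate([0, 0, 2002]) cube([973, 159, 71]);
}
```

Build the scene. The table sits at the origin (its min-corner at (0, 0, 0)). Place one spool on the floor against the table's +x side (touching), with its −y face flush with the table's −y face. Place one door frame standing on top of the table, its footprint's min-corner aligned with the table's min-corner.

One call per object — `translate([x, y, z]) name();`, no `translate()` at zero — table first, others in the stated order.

table();
translate([1094, 0, 0]) spool();
translate([0, 0, 750]) door_frame();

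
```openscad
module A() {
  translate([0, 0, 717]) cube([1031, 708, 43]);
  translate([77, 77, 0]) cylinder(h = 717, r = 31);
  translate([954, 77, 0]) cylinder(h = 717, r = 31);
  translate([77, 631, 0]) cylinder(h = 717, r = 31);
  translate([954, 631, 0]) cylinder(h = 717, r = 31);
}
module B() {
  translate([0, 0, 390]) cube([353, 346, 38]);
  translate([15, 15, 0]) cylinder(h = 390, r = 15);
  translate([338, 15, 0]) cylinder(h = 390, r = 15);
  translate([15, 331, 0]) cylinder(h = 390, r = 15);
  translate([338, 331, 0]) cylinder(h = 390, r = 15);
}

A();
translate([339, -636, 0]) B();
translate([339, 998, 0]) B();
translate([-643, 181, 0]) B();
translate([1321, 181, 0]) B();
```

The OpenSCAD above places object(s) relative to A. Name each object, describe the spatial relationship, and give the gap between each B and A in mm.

A is a table. B is a stool. Four stools sit around the table at the −y, +y, −x, +x sides. The gap between each stool and the table is 290 mm.

Each stool's nearest face is 290 mm from the table's bounding box.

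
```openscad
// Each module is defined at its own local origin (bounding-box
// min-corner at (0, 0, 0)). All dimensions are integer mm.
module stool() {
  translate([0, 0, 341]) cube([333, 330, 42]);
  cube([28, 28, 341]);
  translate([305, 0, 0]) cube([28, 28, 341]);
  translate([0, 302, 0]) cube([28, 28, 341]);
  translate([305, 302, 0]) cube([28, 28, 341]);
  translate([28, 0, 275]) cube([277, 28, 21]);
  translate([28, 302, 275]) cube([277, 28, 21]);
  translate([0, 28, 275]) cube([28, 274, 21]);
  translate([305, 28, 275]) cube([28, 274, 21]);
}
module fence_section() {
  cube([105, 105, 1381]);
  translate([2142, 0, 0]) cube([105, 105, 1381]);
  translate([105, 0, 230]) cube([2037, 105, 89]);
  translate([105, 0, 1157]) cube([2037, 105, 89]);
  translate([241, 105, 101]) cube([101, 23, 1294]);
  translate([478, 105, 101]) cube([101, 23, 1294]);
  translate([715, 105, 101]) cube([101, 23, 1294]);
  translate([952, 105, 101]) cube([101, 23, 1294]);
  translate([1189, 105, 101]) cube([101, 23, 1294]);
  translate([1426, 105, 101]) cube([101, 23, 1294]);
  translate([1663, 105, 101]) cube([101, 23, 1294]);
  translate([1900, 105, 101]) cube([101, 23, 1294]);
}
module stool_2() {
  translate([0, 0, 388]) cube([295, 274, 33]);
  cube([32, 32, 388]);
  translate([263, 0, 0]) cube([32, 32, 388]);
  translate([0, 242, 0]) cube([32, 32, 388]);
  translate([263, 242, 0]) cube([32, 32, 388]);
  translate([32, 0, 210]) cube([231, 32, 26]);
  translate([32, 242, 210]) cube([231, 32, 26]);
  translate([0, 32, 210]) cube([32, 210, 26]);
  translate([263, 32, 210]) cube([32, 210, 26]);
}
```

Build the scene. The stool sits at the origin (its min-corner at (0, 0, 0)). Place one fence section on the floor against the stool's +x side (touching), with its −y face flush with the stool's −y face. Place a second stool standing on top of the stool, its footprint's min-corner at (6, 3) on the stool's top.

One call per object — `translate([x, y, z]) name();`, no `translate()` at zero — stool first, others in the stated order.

stool();
translate([333, 0, 0]) fence_section();
translate([6, 3, 383]) stool_2();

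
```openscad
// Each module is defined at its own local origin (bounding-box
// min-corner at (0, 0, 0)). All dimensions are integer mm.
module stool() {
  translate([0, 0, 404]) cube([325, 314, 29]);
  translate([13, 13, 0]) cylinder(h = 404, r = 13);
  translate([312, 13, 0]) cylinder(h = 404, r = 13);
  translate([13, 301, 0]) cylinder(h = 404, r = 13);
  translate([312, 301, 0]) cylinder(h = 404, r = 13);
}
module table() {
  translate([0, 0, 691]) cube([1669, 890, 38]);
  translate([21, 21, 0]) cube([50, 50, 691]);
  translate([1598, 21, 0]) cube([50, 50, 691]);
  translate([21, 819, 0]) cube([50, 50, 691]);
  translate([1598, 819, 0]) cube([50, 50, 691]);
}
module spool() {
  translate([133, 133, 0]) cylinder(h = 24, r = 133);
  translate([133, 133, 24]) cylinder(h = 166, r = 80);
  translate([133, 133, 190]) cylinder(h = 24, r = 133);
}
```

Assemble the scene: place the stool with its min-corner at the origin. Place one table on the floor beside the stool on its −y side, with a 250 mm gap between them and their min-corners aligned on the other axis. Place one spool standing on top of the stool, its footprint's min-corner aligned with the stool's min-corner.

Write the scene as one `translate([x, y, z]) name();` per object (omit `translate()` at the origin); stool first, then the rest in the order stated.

stool();
translate([0, -1140, 0]) table();
translate([0, 0, 433]) spool();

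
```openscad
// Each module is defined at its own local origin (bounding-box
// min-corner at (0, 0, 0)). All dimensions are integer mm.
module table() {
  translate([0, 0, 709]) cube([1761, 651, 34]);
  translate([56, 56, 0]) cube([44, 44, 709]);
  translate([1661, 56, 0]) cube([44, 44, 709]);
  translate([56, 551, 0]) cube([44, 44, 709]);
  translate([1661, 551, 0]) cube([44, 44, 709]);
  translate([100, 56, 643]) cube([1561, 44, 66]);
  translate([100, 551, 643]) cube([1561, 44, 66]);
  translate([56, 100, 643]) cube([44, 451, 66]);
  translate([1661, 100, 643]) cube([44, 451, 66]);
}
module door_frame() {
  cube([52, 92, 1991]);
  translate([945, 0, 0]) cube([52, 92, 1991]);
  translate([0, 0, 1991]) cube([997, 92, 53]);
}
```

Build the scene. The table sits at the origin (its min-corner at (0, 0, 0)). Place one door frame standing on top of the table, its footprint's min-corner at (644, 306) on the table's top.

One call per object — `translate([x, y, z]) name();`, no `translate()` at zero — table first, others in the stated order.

table();
translate([644, 306, 743]) door_frame();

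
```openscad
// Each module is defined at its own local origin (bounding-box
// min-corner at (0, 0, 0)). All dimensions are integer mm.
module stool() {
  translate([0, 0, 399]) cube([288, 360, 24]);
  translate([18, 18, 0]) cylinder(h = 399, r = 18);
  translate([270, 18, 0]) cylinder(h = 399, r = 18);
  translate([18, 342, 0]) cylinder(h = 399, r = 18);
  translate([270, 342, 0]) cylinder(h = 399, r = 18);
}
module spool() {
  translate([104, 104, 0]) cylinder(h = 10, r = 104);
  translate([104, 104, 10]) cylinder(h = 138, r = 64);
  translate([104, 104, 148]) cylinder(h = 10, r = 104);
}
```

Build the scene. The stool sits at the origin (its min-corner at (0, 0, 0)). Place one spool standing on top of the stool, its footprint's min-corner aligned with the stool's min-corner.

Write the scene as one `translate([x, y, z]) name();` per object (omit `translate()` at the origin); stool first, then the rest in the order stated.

stool();
translate([0, 0, 423]) spool();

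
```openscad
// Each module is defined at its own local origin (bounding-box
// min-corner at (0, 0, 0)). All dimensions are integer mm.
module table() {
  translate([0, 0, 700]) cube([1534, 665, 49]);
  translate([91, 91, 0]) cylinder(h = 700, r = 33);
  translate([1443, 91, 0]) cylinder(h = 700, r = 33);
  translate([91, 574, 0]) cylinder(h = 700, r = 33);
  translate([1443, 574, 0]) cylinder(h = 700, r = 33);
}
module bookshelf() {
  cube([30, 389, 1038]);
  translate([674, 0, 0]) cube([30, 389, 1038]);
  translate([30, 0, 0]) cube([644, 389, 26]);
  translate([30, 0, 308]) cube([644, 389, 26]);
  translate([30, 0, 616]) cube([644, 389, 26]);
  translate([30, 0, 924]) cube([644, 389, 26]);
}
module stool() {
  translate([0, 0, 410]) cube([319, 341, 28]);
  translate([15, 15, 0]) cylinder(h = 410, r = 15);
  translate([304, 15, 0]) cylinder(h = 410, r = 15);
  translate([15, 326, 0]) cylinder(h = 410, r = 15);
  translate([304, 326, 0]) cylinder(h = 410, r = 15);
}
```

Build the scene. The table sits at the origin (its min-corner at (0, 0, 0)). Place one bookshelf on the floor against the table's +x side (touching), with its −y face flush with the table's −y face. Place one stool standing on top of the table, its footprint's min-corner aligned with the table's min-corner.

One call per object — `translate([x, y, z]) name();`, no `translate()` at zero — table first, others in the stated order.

table();
translate([1534, 0, 0]) bookshelf();
translate([0, 0, 749]) stool();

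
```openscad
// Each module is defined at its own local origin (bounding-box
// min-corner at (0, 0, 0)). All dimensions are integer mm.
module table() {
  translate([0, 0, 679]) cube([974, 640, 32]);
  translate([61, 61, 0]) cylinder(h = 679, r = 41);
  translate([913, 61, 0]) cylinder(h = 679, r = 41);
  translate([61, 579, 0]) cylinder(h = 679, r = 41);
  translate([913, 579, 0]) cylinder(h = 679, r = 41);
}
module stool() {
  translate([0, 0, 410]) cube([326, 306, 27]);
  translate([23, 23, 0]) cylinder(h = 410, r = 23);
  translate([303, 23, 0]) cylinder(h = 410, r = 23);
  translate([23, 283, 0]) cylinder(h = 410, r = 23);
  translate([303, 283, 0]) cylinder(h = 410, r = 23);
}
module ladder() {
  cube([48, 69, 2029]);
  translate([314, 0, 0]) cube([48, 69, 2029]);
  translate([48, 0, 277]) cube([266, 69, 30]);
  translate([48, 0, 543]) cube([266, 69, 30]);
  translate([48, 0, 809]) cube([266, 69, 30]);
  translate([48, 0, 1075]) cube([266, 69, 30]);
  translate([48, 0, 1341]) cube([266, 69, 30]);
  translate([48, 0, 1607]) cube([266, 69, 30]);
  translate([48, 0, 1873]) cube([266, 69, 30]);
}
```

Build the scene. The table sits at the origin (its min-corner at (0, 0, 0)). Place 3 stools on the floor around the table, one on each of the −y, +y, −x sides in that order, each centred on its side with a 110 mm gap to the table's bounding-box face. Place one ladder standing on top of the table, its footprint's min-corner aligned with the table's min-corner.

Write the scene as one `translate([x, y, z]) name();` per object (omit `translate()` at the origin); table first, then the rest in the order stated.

table();
translate([324, -416, 0]) stool();
translate([324, 750, 0]) stool();
translate([-436, 167, 0]) stool();
translate([0, 0, 711]) ladder();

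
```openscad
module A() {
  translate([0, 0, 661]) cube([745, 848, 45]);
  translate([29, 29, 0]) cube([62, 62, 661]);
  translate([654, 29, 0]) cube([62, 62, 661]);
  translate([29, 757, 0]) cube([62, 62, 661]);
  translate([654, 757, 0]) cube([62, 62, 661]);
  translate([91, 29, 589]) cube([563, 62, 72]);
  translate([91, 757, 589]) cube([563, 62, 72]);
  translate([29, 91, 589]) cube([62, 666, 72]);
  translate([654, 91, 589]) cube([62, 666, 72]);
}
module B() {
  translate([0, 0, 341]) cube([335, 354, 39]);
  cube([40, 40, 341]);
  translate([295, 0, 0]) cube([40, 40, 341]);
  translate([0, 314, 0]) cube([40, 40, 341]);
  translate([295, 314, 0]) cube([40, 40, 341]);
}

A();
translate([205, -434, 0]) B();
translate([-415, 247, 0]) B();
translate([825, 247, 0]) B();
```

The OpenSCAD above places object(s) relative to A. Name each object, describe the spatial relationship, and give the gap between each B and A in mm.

Each stool's nearest face is 80 mm from the table's bounding box.

A is a table. B is a stool. Three stools sit around the table at the −y, −x, +x sides. The gap between each stool and the table is 80 mm.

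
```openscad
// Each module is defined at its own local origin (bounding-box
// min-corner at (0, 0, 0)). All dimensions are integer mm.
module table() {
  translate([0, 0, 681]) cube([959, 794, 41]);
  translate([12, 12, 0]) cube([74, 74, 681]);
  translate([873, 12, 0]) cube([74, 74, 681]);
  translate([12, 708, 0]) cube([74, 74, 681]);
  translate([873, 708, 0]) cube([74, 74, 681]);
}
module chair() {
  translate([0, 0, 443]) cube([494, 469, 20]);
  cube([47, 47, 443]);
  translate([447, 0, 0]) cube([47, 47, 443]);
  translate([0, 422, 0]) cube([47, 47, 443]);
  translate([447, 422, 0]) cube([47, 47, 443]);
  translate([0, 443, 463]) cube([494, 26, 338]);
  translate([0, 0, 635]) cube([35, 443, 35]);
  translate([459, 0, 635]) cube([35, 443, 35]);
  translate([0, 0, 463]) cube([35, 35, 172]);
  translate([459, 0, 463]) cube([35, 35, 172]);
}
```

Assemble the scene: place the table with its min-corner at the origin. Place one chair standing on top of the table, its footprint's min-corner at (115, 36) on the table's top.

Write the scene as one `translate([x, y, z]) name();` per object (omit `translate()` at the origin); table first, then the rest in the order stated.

table();
translate([115, 36, 722]) chair();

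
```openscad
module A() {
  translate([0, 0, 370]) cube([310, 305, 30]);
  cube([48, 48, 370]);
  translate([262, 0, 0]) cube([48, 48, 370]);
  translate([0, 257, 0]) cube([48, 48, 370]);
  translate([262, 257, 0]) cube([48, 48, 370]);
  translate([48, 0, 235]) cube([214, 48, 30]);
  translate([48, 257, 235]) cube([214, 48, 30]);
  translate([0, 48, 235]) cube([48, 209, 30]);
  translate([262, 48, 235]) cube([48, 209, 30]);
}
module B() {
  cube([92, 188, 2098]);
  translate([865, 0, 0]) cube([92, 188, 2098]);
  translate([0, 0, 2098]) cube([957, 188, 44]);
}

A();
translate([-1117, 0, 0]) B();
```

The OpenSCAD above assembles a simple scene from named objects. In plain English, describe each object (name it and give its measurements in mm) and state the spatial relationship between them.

A is a four-legged stool. The seat is a 310×305×30 mm slab whose top surface is at z = 400 mm; four square legs, each 48×48 mm in cross-section, run from the floor (z = 0) to the underside of the seat, each flush with a corner of the seat. Four stretchers, 48 mm wide and 30 mm tall, connect adjacent legs with their undersides at z = 235 mm, each running between the inner faces of the legs it joins and aligned with the legs' outer faces on the other axis.

B is a rectangular door frame: two vertical jambs of 92×188 mm section, 2098 mm tall, with a clear opening 773 mm wide between their inner faces. A header 44 mm tall and 188 mm deep lies on top of the jambs and spans the full outside width.

The door frame is on the floor beside the stool on its −x side.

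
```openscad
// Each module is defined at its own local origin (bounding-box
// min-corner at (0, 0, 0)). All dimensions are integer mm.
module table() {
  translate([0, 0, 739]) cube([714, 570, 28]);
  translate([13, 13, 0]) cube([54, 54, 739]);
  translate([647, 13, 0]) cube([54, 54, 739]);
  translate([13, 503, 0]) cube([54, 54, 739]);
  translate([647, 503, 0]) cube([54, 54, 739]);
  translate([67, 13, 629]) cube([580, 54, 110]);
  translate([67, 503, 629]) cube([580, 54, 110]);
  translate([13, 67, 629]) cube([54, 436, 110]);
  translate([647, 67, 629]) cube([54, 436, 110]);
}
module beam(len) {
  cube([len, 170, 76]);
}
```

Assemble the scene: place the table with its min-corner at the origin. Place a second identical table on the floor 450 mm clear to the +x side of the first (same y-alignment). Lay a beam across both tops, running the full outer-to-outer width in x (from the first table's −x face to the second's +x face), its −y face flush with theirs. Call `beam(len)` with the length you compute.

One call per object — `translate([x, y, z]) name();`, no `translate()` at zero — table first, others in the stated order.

table();
translate([1164, 0, 0]) table();
translate([0, 0, 767]) beam(1878);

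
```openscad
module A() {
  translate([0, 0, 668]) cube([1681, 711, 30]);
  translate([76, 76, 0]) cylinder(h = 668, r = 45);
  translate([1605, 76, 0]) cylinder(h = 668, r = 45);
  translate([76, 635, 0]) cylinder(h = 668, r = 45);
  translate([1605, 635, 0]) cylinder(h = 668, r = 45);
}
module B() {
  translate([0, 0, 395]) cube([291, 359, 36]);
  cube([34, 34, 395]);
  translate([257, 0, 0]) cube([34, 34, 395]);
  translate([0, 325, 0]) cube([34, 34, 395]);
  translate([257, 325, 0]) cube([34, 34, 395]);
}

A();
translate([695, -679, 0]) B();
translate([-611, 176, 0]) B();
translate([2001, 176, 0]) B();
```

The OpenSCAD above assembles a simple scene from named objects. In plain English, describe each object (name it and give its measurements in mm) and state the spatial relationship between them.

A is a table with a 1681×711 mm rectangular top, 30 mm thick, top surface at z = 698 mm, supported by four round legs of 90 mm diameter, each leg's bounding box inset 31 mm from the nearest pair of top edges, running from the floor.

B is a four-legged stool. The seat is 291×359 mm, 36 mm thick, top at z = 431 mm. It stands on four square legs, each 34×34 mm in cross-section, from z = 0 to the seat underside, each flush with a corner of the seat.

Three stools sit around the table at the −y, −x, +x sides.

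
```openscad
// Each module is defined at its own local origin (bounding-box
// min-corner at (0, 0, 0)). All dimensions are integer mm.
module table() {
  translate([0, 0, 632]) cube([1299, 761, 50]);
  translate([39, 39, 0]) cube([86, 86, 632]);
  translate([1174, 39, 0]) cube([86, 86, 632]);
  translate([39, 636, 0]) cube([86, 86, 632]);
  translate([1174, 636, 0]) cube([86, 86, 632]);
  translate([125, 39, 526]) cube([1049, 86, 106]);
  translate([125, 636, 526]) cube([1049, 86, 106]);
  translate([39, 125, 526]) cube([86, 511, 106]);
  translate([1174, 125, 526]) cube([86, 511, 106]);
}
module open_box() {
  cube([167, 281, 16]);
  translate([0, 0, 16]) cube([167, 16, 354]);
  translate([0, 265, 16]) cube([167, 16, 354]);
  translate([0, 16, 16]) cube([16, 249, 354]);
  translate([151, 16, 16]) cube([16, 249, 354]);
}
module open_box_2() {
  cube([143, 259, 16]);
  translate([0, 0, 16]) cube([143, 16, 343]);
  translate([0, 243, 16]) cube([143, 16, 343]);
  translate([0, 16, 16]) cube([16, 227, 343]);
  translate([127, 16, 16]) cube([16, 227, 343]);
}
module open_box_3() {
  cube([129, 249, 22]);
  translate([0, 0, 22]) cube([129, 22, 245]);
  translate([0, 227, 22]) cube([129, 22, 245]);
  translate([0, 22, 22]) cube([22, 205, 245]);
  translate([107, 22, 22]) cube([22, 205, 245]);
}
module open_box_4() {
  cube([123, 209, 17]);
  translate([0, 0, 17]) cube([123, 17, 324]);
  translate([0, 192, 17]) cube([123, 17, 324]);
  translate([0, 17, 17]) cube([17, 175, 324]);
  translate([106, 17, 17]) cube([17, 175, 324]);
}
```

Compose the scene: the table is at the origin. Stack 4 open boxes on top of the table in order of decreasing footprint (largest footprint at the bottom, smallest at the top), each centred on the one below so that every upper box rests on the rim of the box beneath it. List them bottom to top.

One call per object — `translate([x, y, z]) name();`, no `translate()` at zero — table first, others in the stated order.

table();
translate([566, 240, 682]) open_box();
translate([578, 251, 1052]) open_box_2();
translate([585, 256, 1411]) open_box_3();
translate([588, 276, 1678]) open_box_4();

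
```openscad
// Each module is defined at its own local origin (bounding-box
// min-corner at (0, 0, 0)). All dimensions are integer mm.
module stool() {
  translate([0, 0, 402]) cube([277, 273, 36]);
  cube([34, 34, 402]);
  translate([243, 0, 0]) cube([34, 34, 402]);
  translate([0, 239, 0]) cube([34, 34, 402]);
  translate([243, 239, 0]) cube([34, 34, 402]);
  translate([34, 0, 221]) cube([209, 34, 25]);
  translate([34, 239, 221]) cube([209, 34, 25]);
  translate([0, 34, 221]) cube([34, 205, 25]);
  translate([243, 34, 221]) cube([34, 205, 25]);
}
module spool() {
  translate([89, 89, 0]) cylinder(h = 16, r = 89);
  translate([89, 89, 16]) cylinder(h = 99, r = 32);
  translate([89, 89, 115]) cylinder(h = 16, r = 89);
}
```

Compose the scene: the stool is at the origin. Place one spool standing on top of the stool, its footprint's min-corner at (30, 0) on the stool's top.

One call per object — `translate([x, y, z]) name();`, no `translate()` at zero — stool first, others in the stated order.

stool();
translate([30, 0, 438]) spool();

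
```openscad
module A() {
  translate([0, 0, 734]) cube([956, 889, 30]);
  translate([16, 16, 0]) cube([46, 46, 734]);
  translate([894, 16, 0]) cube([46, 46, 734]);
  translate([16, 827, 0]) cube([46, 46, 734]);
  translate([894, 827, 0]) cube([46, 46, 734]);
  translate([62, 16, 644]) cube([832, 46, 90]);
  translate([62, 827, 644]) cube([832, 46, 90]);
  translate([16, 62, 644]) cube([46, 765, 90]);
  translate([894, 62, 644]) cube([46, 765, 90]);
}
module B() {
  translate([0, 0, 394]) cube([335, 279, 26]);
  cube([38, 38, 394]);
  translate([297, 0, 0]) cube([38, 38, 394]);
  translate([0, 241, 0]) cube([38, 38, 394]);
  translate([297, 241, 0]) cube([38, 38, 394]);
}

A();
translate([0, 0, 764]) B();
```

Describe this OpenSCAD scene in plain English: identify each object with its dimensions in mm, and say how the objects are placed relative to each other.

A is a rectangular dining table. The top is 956×889×30 mm with its upper surface at z = 764 mm. It stands on four 46×46 mm square legs, each inset 16 mm from the nearest pair of top edges, running from the floor to the underside of the top. Four apron rails, 46 mm thick and 90 mm tall, run between adjacent legs with their top edges flush with the underside of the top and their outer faces flush with the legs' outer faces.

B is a four-legged stool. The seat is a 335×279×26 mm slab whose top surface is at z = 420 mm; four square legs, each 38×38 mm in cross-section, run from the floor (z = 0) to the underside of the seat, each flush with a corner of the seat.

The stool is on top of the table.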